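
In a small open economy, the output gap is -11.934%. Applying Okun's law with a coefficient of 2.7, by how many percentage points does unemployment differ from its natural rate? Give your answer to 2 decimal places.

Okun's law: output gap = -β × (u - u*), so u - u* = -(output gap)/β.
u - u* = -(-11.934)/2.7 = 4.42 percentage points.

4.42 percentage points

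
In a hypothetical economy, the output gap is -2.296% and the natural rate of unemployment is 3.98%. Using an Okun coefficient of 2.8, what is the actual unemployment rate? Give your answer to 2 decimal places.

4.80%

From Okun's law, u - u* = -(output gap)/β = -(-2.296)/2.8 = 0.82 points.
So u = 3.98 + 0.82 = 4.80%.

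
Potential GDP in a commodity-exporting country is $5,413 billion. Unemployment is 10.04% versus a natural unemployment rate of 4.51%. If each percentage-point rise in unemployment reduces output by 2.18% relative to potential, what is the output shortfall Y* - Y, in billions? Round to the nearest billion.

$653 billion

Output gap = -2.18 × (10.04 - 4.51) = -2.18 × 5.53 = -12.0554%.
Actual GDP ≈ 5413 × 0.879446 ≈ 4760 billion, so the shortfall is 5413 - 4760 = 653 billion.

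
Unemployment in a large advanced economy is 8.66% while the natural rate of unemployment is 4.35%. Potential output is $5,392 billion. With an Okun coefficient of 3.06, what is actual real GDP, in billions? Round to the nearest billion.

Unemployment gap = 8.66 - 4.35 = 4.31 points, so the output gap is -3.06 × 4.31 = -13.1886%.
Actual GDP = 5392 × (1 - 13.1886/100) = 5392 × 0.868114 ≈ 4681 billion.

$4,681 billion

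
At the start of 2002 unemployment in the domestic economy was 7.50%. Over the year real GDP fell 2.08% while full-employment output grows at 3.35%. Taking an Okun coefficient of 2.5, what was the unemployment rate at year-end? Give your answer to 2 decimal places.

9.67%

Growth-rate Okun's law: g_Y = g_Y* - β × Δu, so Δu = (g_Y* - g_Y)/β.
Δu = (3.35 + 2.08)/2.5 = 5.43/2.5 = 2.17 percentage points.
Year-end unemployment = 7.5 + 2.17 = 9.67%.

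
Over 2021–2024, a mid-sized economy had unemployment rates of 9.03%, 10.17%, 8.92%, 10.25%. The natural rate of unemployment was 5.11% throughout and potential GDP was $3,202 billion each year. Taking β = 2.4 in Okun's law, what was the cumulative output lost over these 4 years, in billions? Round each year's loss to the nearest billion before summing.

Year 2021: gap = -2.4 × (9.03 - 5.11) = -9.408%, loss ≈ 3202 × 9.408/100 ≈ 301.
Year 2022: gap = -2.4 × (10.17 - 5.11) = -12.144%, loss ≈ 3202 × 12.144/100 ≈ 389.
Year 2023: gap = -2.4 × (8.92 - 5.11) = -9.144%, loss ≈ 3202 × 9.144/100 ≈ 293.
Year 2024: gap = -2.4 × (10.25 - 5.11) = -12.336%, loss ≈ 3202 × 12.336/100 ≈ 395.
Total lost output = 301 + 389 + 293 + 395 = 1378 billion.

$1,378 billion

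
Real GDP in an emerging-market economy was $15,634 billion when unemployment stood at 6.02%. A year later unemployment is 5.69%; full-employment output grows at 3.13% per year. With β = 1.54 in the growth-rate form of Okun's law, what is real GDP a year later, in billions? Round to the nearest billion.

Δu = 5.69 - 6.02 = -0.33 points.
Okun's law (growth form): g_Y = g_Y* - β × Δu = 3.13 - 1.54 × (-0.33) = 3.13 + 0.5082 = 3.6382%.
Real GDP in the next year = 15634 × (1 + 3.6382/100) = 15634 × 1.036382 ≈ 16203 billion.

$16,203 billion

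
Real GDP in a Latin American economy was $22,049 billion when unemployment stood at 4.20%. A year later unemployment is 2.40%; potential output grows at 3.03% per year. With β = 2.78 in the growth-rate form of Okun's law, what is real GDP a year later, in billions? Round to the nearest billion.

$23,820 billion

Δu = 2.4 - 4.2 = -1.8 points.
Okun's law (growth form): g_Y = g_Y* - β × Δu = 3.03 - 2.78 × (-1.80) = 3.03 + 5.004 = 8.034%.
Real GDP in the next year = 22049 × (1 + 8.034/100) = 22049 × 1.08034 ≈ 23820 billion.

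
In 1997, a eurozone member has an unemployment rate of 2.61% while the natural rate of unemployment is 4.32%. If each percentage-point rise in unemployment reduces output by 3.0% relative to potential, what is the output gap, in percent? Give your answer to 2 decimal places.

5.13%

The unemployment gap is 2.61 - 4.32 = -1.71 percentage points.
Okun's law gives an output gap of -3 × (-1.71) = 5.13%, i.e. 5.13% above potential.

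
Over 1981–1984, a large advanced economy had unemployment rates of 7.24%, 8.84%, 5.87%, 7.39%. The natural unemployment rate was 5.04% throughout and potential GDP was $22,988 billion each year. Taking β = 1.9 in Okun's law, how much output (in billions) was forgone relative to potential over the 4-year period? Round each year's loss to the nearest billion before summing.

Year 1981: gap = -1.9 × (7.24 - 5.04) = -4.18%, loss ≈ 22988 × 4.18/100 ≈ 961.
Year 1982: gap = -1.9 × (8.84 - 5.04) = -7.22%, loss ≈ 22988 × 7.22/100 ≈ 1660.
Year 1983: gap = -1.9 × (5.87 - 5.04) = -1.577%, loss ≈ 22988 × 1.577/100 ≈ 363.
Year 1984: gap = -1.9 × (7.39 - 5.04) = -4.465%, loss ≈ 22988 × 4.465/100 ≈ 1026.
Total lost output = 961 + 1660 + 363 + 1026 = 4010 billion.

$4,010 billion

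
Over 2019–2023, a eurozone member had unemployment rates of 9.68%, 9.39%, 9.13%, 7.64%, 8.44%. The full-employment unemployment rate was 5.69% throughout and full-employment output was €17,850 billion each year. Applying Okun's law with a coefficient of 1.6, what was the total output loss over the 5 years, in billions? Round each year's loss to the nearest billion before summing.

€4,521 billion

Year 2019: gap = -1.6 × (9.68 - 5.69) = -6.384%, loss ≈ 17850 × 6.384/100 ≈ 1140.
Year 2020: gap = -1.6 × (9.39 - 5.69) = -5.92%, loss ≈ 17850 × 5.92/100 ≈ 1057.
Year 2021: gap = -1.6 × (9.13 - 5.69) = -5.504%, loss ≈ 17850 × 5.504/100 ≈ 982.
Year 2022: gap = -1.6 × (7.64 - 5.69) = -3.12%, loss ≈ 17850 × 3.12/100 ≈ 557.
Year 2023: gap = -1.6 × (8.44 - 5.69) = -4.4%, loss ≈ 17850 × 4.4/100 ≈ 785.
Total lost output = 1140 + 1057 + 982 + 557 + 785 = 4521 billion.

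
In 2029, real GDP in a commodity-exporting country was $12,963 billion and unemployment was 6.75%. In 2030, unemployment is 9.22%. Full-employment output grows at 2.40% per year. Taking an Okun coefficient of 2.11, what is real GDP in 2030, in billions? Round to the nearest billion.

$12,599 billion

Δu = 9.22 - 6.75 = 2.47 points.
Okun's law (growth form): g_Y = g_Y* - β × Δu = 2.40 - 2.11 × (2.47) = 2.4 - 5.2117 = -2.8117%.
Real GDP in the next year = 12963 × (1 - 2.8117/100) = 12963 × 0.971883 ≈ 12599 billion.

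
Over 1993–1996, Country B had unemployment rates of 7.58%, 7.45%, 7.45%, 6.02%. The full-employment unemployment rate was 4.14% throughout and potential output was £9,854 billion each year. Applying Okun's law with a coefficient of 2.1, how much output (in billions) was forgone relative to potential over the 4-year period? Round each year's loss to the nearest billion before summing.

Year 1993: gap = -2.1 × (7.58 - 4.14) = -7.224%, loss ≈ 9854 × 7.224/100 ≈ 712.
Year 1994: gap = -2.1 × (7.45 - 4.14) = -6.951%, loss ≈ 9854 × 6.951/100 ≈ 685.
Year 1995: gap = -2.1 × (7.45 - 4.14) = -6.951%, loss ≈ 9854 × 6.951/100 ≈ 685.
Year 1996: gap = -2.1 × (6.02 - 4.14) = -3.948%, loss ≈ 9854 × 3.948/100 ≈ 389.
Total lost output = 712 + 685 + 685 + 389 = 2471 billion.

£2,471 billion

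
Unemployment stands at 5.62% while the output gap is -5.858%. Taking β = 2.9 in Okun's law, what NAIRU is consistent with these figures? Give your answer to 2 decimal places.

3.60%

From Okun's law, u - u* = -(output gap)/β = -(-5.858)/2.9 = 2.02 points.
So u* = 5.62 - 2.02 = 3.60%.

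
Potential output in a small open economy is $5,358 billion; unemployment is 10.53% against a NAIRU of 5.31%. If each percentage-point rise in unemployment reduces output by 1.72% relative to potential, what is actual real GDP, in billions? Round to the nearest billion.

$4,877 billion

Unemployment gap = 10.53 - 5.31 = 5.22 points, so the output gap is -1.72 × 5.22 = -8.9784%.
Actual GDP = 5358 × (1 - 8.9784/100) = 5358 × 0.910216 ≈ 4877 billion.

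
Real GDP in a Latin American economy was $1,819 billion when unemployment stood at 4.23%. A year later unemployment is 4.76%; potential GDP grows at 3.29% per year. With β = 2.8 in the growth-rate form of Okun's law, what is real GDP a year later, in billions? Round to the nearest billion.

$1,852 billion

Δu = 4.76 - 4.23 = 0.53 points.
Okun's law (growth form): g_Y = g_Y* - β × Δu = 3.29 - 2.8 × (0.53) = 3.29 - 1.484 = 1.806%.
Real GDP in the next year = 1819 × (1 + 1.806/100) = 1819 × 1.01806 ≈ 1852 billion.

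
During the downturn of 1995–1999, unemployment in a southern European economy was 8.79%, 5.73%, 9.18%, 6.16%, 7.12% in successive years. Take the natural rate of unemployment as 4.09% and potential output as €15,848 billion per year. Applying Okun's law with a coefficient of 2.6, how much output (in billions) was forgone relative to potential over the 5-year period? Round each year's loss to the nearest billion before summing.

€6,812 billion

Year 1995: gap = -2.6 × (8.79 - 4.09) = -12.22%, loss ≈ 15848 × 12.22/100 ≈ 1937.
Year 1996: gap = -2.6 × (5.73 - 4.09) = -4.264%, loss ≈ 15848 × 4.264/100 ≈ 676.
Year 1997: gap = -2.6 × (9.18 - 4.09) = -13.234%, loss ≈ 15848 × 13.234/100 ≈ 2097.
Year 1998: gap = -2.6 × (6.16 - 4.09) = -5.382%, loss ≈ 15848 × 5.382/100 ≈ 853.
Year 1999: gap = -2.6 × (7.12 - 4.09) = -7.878%, loss ≈ 15848 × 7.878/100 ≈ 1249.
Total lost output = 1937 + 676 + 2097 + 853 + 1249 = 6812 billion.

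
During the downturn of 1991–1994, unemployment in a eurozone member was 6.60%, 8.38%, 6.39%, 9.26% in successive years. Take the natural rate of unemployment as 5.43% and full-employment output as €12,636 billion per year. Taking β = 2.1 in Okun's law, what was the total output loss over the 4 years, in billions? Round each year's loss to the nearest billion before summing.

€2,364 billion

Year 1991: gap = -2.1 × (6.6 - 5.43) = -2.457%, loss ≈ 12636 × 2.457/100 ≈ 310.
Year 1992: gap = -2.1 × (8.38 - 5.43) = -6.195%, loss ≈ 12636 × 6.195/100 ≈ 783.
Year 1993: gap = -2.1 × (6.39 - 5.43) = -2.016%, loss ≈ 12636 × 2.016/100 ≈ 255.
Year 1994: gap = -2.1 × (9.26 - 5.43) = -8.043%, loss ≈ 12636 × 8.043/100 ≈ 1016.
Total lost output = 310 + 783 + 255 + 1016 = 2364 billion.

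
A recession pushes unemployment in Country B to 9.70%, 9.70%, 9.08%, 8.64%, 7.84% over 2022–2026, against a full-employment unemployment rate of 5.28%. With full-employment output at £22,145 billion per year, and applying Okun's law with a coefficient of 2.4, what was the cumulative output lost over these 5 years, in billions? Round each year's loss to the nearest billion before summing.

£9,865 billion

Year 2022: gap = -2.4 × (9.7 - 5.28) = -10.608%, loss ≈ 22145 × 10.608/100 ≈ 2349.
Year 2023: gap = -2.4 × (9.7 - 5.28) = -10.608%, loss ≈ 22145 × 10.608/100 ≈ 2349.
Year 2024: gap = -2.4 × (9.08 - 5.28) = -9.12%, loss ≈ 22145 × 9.12/100 ≈ 2020.
Year 2025: gap = -2.4 × (8.64 - 5.28) = -8.064%, loss ≈ 22145 × 8.064/100 ≈ 1786.
Year 2026: gap = -2.4 × (7.84 - 5.28) = -6.144%, loss ≈ 22145 × 6.144/100 ≈ 1361.
Total lost output = 2349 + 2349 + 2020 + 1786 + 1361 = 9865 billion.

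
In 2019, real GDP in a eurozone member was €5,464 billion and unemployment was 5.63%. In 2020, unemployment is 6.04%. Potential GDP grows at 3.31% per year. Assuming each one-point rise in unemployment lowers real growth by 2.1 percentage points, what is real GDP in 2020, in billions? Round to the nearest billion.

Δu = 6.04 - 5.63 = 0.41 points.
Okun's law (growth form): g_Y = g_Y* - β × Δu = 3.31 - 2.1 × (0.41) = 3.31 - 0.861 = 2.449%.
Real GDP in the next year = 5464 × (1 + 2.449/100) = 5464 × 1.02449 ≈ 5598 billion.

€5,598 billion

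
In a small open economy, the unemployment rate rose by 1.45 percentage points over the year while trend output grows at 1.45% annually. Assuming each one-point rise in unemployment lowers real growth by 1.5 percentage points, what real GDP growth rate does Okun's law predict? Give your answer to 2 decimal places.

-0.73%

Growth-rate Okun's law: g_Y = g_Y* - β × Δu.
g_Y = 1.45 - 1.5 × (1.45) = 1.45 - 2.175 = -0.725%, i.e. -0.73% to 2 d.p.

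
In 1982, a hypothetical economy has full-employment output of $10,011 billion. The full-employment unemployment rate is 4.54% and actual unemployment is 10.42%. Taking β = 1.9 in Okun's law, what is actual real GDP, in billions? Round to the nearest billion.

Unemployment gap = 10.42 - 4.54 = 5.88 points, so the output gap is -1.9 × 5.88 = -11.172%.
Actual GDP = 10011 × (1 - 11.172/100) = 10011 × 0.88828 ≈ 8893 billion.

$8,893 billion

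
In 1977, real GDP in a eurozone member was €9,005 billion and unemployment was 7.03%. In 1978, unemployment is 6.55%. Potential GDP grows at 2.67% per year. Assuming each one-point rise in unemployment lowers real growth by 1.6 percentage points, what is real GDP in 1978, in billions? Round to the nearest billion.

€9,315 billion

Δu = 6.55 - 7.03 = -0.48 points.
Okun's law (growth form): g_Y = g_Y* - β × Δu = 2.67 - 1.6 × (-0.48) = 2.67 + 0.768 = 3.438%.
Real GDP in the next year = 9005 × (1 + 3.438/100) = 9005 × 1.03438 ≈ 9315 billion.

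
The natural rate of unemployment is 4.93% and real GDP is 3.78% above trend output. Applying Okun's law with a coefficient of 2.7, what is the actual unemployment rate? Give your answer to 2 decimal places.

3.53%

From Okun's law, u - u* = -(output gap)/β = -(3.78)/2.7 = -1.4 points.
So u = 4.93 - 1.4 = 3.53%.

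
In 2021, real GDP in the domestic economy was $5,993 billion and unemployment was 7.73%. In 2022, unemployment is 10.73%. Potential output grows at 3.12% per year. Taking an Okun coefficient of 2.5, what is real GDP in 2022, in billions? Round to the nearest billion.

Δu = 10.73 - 7.73 = 3 points.
Okun's law (growth form): g_Y = g_Y* - β × Δu = 3.12 - 2.5 × (3.00) = 3.12 - 7.5 = -4.38%.
Real GDP in the next year = 5993 × (1 - 4.38/100) = 5993 × 0.9562 ≈ 5731 billion.

$5,731 billion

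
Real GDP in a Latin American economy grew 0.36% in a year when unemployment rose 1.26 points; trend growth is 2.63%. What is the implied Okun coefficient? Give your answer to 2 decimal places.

Growth form: g_Y = g_Y* - β × Δu, so β = (g_Y* - g_Y)/Δu.
β = (2.63 - 0.36)/1.26 = 2.27/1.26 = 1.80.

β ≈ 1.80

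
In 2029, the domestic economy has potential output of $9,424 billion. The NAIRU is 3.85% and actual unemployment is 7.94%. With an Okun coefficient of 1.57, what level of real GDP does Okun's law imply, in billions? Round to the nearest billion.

Unemployment gap = 7.94 - 3.85 = 4.09 points, so the output gap is -1.57 × 4.09 = -6.4213%.
Actual GDP = 9424 × (1 - 6.4213/100) = 9424 × 0.935787 ≈ 8819 billion.

$8,819 billion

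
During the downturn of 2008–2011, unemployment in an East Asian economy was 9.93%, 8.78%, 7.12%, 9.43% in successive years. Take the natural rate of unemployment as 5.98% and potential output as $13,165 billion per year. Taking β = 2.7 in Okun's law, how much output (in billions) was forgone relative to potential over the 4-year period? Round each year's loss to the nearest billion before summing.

$4,030 billion

Year 2008: gap = -2.7 × (9.93 - 5.98) = -10.665%, loss ≈ 13165 × 10.665/100 ≈ 1404.
Year 2009: gap = -2.7 × (8.78 - 5.98) = -7.56%, loss ≈ 13165 × 7.56/100 ≈ 995.
Year 2010: gap = -2.7 × (7.12 - 5.98) = -3.078%, loss ≈ 13165 × 3.078/100 ≈ 405.
Year 2011: gap = -2.7 × (9.43 - 5.98) = -9.315%, loss ≈ 13165 × 9.315/100 ≈ 1226.
Total lost output = 1404 + 995 + 405 + 1226 = 4030 billion.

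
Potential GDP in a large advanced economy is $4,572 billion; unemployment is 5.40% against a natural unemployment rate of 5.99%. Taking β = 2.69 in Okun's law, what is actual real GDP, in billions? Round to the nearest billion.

Unemployment gap = 5.4 - 5.99 = -0.59 points, so the output gap is -2.69 × (-0.59) = 1.5871%.
Actual GDP = 4572 × (1 + 1.5871/100) = 4572 × 1.015871 ≈ 4645 billion.

$4,645 billion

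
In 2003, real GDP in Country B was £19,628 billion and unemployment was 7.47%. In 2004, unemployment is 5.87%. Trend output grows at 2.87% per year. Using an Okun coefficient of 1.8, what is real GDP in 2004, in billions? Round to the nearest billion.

£20,757 billion

Δu = 5.87 - 7.47 = -1.6 points.
Okun's law (growth form): g_Y = g_Y* - β × Δu = 2.87 - 1.8 × (-1.60) = 2.87 + 2.88 = 5.75%.
Real GDP in the next year = 19628 × (1 + 5.75/100) = 19628 × 1.0575 ≈ 20757 billion.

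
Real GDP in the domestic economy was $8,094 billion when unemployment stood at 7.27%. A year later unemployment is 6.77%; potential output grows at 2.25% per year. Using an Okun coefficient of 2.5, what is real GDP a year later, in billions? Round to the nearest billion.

Δu = 6.77 - 7.27 = -0.5 points.
Okun's law (growth form): g_Y = g_Y* - β × Δu = 2.25 - 2.5 × (-0.50) = 2.25 + 1.25 = 3.5%.
Real GDP in the next year = 8094 × (1 + 3.5/100) = 8094 × 1.035 ≈ 8377 billion.

$8,377 billion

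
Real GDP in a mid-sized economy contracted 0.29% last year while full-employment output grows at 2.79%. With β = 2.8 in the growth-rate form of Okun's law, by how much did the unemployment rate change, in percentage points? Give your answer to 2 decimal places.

1.10 percentage points

Growth-rate Okun's law: g_Y = g_Y* - β × Δu, so Δu = (g_Y* - g_Y)/β.
Δu = (2.79 + 0.29)/2.8 = 3.08/2.8 = 1.10 percentage points.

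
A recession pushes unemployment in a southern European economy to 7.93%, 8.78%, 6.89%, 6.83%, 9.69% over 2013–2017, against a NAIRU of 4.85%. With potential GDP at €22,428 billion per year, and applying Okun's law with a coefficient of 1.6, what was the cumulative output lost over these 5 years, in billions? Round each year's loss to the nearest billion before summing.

€5,695 billion

Year 2013: gap = -1.6 × (7.93 - 4.85) = -4.928%, loss ≈ 22428 × 4.928/100 ≈ 1105.
Year 2014: gap = -1.6 × (8.78 - 4.85) = -6.288%, loss ≈ 22428 × 6.288/100 ≈ 1410.
Year 2015: gap = -1.6 × (6.89 - 4.85) = -3.264%, loss ≈ 22428 × 3.264/100 ≈ 732.
Year 2016: gap = -1.6 × (6.83 - 4.85) = -3.168%, loss ≈ 22428 × 3.168/100 ≈ 711.
Year 2017: gap = -1.6 × (9.69 - 4.85) = -7.744%, loss ≈ 22428 × 7.744/100 ≈ 1737.
Total lost output = 1105 + 1410 + 732 + 711 + 1737 = 5695 billion.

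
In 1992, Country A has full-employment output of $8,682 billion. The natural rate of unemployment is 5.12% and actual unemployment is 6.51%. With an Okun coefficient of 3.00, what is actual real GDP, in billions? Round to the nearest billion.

Unemployment gap = 6.51 - 5.12 = 1.39 points, so the output gap is -3 × 1.39 = -4.17%.
Actual GDP = 8682 × (1 - 4.17/100) = 8682 × 0.9583 ≈ 8320 billion.

$8,320 billion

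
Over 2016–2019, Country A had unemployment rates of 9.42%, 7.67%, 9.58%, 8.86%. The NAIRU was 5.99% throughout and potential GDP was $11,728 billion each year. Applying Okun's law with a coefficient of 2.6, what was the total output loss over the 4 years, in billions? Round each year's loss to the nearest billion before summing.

$3,528 billion

Year 2016: gap = -2.6 × (9.42 - 5.99) = -8.918%, loss ≈ 11728 × 8.918/100 ≈ 1046.
Year 2017: gap = -2.6 × (7.67 - 5.99) = -4.368%, loss ≈ 11728 × 4.368/100 ≈ 512.
Year 2018: gap = -2.6 × (9.58 - 5.99) = -9.334%, loss ≈ 11728 × 9.334/100 ≈ 1095.
Year 2019: gap = -2.6 × (8.86 - 5.99) = -7.462%, loss ≈ 11728 × 7.462/100 ≈ 875.
Total lost output = 1046 + 512 + 1095 + 875 = 3528 billion.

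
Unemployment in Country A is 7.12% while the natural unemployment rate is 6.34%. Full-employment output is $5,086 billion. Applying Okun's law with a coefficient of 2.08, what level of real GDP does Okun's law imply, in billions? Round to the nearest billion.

Unemployment gap = 7.12 - 6.34 = 0.78 points, so the output gap is -2.08 × 0.78 = -1.6224%.
Actual GDP = 5086 × (1 - 1.6224/100) = 5086 × 0.983776 ≈ 5003 billion.

$5,003 billion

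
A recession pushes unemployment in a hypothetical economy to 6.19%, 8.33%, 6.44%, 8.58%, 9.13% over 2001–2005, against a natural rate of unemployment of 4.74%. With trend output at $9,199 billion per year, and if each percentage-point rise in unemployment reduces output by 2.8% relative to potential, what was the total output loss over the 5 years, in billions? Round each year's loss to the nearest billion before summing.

Year 2001: gap = -2.8 × (6.19 - 4.74) = -4.06%, loss ≈ 9199 × 4.06/100 ≈ 373.
Year 2002: gap = -2.8 × (8.33 - 4.74) = -10.052%, loss ≈ 9199 × 10.052/100 ≈ 925.
Year 2003: gap = -2.8 × (6.44 - 4.74) = -4.76%, loss ≈ 9199 × 4.76/100 ≈ 438.
Year 2004: gap = -2.8 × (8.58 - 4.74) = -10.752%, loss ≈ 9199 × 10.752/100 ≈ 989.
Year 2005: gap = -2.8 × (9.13 - 4.74) = -12.292%, loss ≈ 9199 × 12.292/100 ≈ 1131.
Total lost output = 373 + 925 + 438 + 989 + 1131 = 3856 billion.

$3,856 billion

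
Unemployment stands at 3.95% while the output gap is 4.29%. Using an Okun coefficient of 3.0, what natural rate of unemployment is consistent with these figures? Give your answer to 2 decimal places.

5.38%

From Okun's law, u - u* = -(output gap)/β = -(4.29)/3.0 = -1.43 points.
So u* = 3.95 + 1.43 = 5.38%.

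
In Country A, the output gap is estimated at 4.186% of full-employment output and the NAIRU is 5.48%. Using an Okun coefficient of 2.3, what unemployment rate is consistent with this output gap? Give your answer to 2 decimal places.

From Okun's law, u - u* = -(output gap)/β = -(4.186)/2.3 = -1.82 points.
So u = 5.48 - 1.82 = 3.66%.

3.66%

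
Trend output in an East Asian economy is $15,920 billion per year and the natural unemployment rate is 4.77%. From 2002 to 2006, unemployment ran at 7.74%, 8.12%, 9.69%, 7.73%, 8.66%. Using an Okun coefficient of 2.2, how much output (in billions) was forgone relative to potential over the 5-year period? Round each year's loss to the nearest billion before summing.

Year 2002: gap = -2.2 × (7.74 - 4.77) = -6.534%, loss ≈ 15920 × 6.534/100 ≈ 1040.
Year 2003: gap = -2.2 × (8.12 - 4.77) = -7.37%, loss ≈ 15920 × 7.37/100 ≈ 1173.
Year 2004: gap = -2.2 × (9.69 - 4.77) = -10.824%, loss ≈ 15920 × 10.824/100 ≈ 1723.
Year 2005: gap = -2.2 × (7.73 - 4.77) = -6.512%, loss ≈ 15920 × 6.512/100 ≈ 1037.
Year 2006: gap = -2.2 × (8.66 - 4.77) = -8.558%, loss ≈ 15920 × 8.558/100 ≈ 1362.
Total lost output = 1040 + 1173 + 1723 + 1037 + 1362 = 6335 billion.

$6,335 billion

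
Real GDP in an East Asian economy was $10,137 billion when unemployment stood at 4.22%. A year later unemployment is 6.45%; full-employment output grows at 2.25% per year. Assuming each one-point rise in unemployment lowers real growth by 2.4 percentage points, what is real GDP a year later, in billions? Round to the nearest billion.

$9,823 billion

Δu = 6.45 - 4.22 = 2.23 points.
Okun's law (growth form): g_Y = g_Y* - β × Δu = 2.25 - 2.4 × (2.23) = 2.25 - 5.352 = -3.102%.
Real GDP in the next year = 10137 × (1 - 3.102/100) = 10137 × 0.96898 ≈ 9823 billion.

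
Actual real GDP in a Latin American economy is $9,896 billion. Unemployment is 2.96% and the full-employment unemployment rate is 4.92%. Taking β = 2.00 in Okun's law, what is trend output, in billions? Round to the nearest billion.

$9,523 billion

Unemployment gap = 2.96 - 4.92 = -1.96 points, so output gap = -2 × (-1.96) = 3.92%.
Since Y = Y* × (1 + gap/100), Y* = 9896/1.0392 ≈ 9523 billion.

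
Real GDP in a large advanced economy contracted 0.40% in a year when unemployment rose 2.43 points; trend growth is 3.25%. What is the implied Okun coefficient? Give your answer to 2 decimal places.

Growth form: g_Y = g_Y* - β × Δu, so β = (g_Y* - g_Y)/Δu.
β = (3.25 + 0.4)/2.43 = 3.65/2.43 = 1.50.

β ≈ 1.50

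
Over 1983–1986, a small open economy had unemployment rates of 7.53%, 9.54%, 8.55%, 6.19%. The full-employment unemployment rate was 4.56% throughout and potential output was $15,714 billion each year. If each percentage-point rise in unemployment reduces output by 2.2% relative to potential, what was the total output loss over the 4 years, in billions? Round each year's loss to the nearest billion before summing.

$4,692 billion

Year 1983: gap = -2.2 × (7.53 - 4.56) = -6.534%, loss ≈ 15714 × 6.534/100 ≈ 1027.
Year 1984: gap = -2.2 × (9.54 - 4.56) = -10.956%, loss ≈ 15714 × 10.956/100 ≈ 1722.
Year 1985: gap = -2.2 × (8.55 - 4.56) = -8.778%, loss ≈ 15714 × 8.778/100 ≈ 1379.
Year 1986: gap = -2.2 × (6.19 - 4.56) = -3.586%, loss ≈ 15714 × 3.586/100 ≈ 564.
Total lost output = 1027 + 1722 + 1379 + 564 = 4692 billion.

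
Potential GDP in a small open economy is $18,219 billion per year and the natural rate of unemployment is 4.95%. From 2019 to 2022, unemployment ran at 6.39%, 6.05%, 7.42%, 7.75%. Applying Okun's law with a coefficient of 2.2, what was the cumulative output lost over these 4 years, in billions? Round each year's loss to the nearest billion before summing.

Year 2019: gap = -2.2 × (6.39 - 4.95) = -3.168%, loss ≈ 18219 × 3.168/100 ≈ 577.
Year 2020: gap = -2.2 × (6.05 - 4.95) = -2.42%, loss ≈ 18219 × 2.42/100 ≈ 441.
Year 2021: gap = -2.2 × (7.42 - 4.95) = -5.434%, loss ≈ 18219 × 5.434/100 ≈ 990.
Year 2022: gap = -2.2 × (7.75 - 4.95) = -6.16%, loss ≈ 18219 × 6.16/100 ≈ 1122.
Total lost output = 577 + 441 + 990 + 1122 = 3130 billion.

$3,130 billion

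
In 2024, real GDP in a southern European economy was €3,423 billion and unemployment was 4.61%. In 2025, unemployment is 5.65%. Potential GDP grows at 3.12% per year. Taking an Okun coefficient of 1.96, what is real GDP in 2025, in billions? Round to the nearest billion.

Δu = 5.65 - 4.61 = 1.04 points.
Okun's law (growth form): g_Y = g_Y* - β × Δu = 3.12 - 1.96 × (1.04) = 3.12 - 2.0384 = 1.0816%.
Real GDP in the next year = 3423 × (1 + 1.0816/100) = 3423 × 1.010816 ≈ 3460 billion.

€3,460 billion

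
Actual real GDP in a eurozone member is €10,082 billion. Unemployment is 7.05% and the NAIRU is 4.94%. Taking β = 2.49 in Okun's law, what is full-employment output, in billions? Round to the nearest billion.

Unemployment gap = 7.05 - 4.94 = 2.11 points, so output gap = -2.49 × 2.11 = -5.2539%.
Since Y = Y* × (1 + gap/100), Y* = 10082/0.947461 ≈ 10641 billion.

€10,641 billion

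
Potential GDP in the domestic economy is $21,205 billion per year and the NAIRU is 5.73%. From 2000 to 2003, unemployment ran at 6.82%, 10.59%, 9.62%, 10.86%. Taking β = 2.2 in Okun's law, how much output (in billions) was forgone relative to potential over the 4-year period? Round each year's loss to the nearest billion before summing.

Year 2000: gap = -2.2 × (6.82 - 5.73) = -2.398%, loss ≈ 21205 × 2.398/100 ≈ 508.
Year 2001: gap = -2.2 × (10.59 - 5.73) = -10.692%, loss ≈ 21205 × 10.692/100 ≈ 2267.
Year 2002: gap = -2.2 × (9.62 - 5.73) = -8.558%, loss ≈ 21205 × 8.558/100 ≈ 1815.
Year 2003: gap = -2.2 × (10.86 - 5.73) = -11.286%, loss ≈ 21205 × 11.286/100 ≈ 2393.
Total lost output = 508 + 2267 + 1815 + 2393 = 6983 billion.

$6,983 billion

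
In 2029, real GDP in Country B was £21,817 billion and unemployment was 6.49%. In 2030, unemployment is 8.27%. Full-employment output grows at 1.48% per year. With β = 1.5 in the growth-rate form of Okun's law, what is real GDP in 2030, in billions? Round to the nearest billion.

£21,557 billion

Δu = 8.27 - 6.49 = 1.78 points.
Okun's law (growth form): g_Y = g_Y* - β × Δu = 1.48 - 1.5 × (1.78) = 1.48 - 2.67 = -1.19%.
Real GDP in the next year = 21817 × (1 - 1.19/100) = 21817 × 0.9881 ≈ 21557 billion.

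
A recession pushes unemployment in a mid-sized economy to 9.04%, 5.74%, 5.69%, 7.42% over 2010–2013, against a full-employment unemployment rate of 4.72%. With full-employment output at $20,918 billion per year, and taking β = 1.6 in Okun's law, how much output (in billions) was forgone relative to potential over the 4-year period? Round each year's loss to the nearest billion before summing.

Year 2010: gap = -1.6 × (9.04 - 4.72) = -6.912%, loss ≈ 20918 × 6.912/100 ≈ 1446.
Year 2011: gap = -1.6 × (5.74 - 4.72) = -1.632%, loss ≈ 20918 × 1.632/100 ≈ 341.
Year 2012: gap = -1.6 × (5.69 - 4.72) = -1.552%, loss ≈ 20918 × 1.552/100 ≈ 325.
Year 2013: gap = -1.6 × (7.42 - 4.72) = -4.32%, loss ≈ 20918 × 4.32/100 ≈ 904.
Total lost output = 1446 + 341 + 325 + 904 = 3016 billion.

$3,016 billion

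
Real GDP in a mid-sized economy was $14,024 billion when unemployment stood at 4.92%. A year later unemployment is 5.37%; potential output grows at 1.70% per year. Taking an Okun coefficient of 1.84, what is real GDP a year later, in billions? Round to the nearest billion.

$14,146 billion

Δu = 5.37 - 4.92 = 0.45 points.
Okun's law (growth form): g_Y = g_Y* - β × Δu = 1.70 - 1.84 × (0.45) = 1.7 - 0.828 = 0.872%.
Real GDP in the next year = 14024 × (1 + 0.872/100) = 14024 × 1.00872 ≈ 14146 billion.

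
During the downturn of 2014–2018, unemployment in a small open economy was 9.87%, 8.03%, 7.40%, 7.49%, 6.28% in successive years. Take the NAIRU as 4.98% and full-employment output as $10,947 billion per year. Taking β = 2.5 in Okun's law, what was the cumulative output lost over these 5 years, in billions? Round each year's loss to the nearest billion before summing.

$3,878 billion

Year 2014: gap = -2.5 × (9.87 - 4.98) = -12.225%, loss ≈ 10947 × 12.225/100 ≈ 1338.
Year 2015: gap = -2.5 × (8.03 - 4.98) = -7.625%, loss ≈ 10947 × 7.625/100 ≈ 835.
Year 2016: gap = -2.5 × (7.4 - 4.98) = -6.05%, loss ≈ 10947 × 6.05/100 ≈ 662.
Year 2017: gap = -2.5 × (7.49 - 4.98) = -6.275%, loss ≈ 10947 × 6.275/100 ≈ 687.
Year 2018: gap = -2.5 × (6.28 - 4.98) = -3.25%, loss ≈ 10947 × 3.25/100 ≈ 356.
Total lost output = 1338 + 835 + 662 + 687 + 356 = 3878 billion.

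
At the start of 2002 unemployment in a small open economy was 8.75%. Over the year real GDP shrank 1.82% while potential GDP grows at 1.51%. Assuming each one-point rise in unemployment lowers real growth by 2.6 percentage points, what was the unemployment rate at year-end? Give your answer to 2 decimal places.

Growth-rate Okun's law: g_Y = g_Y* - β × Δu, so Δu = (g_Y* - g_Y)/β.
Δu = (1.51 + 1.82)/2.6 = 3.33/2.6 = 1.28 percentage points.
Year-end unemployment = 8.75 + 1.28 = 10.03%.

10.03%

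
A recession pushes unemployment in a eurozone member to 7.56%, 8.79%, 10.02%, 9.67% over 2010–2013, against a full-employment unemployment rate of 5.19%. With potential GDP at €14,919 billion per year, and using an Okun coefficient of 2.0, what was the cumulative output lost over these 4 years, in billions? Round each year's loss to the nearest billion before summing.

Year 2010: gap = -2.0 × (7.56 - 5.19) = -4.74%, loss ≈ 14919 × 4.74/100 ≈ 707.
Year 2011: gap = -2.0 × (8.79 - 5.19) = -7.2%, loss ≈ 14919 × 7.2/100 ≈ 1074.
Year 2012: gap = -2.0 × (10.02 - 5.19) = -9.66%, loss ≈ 14919 × 9.66/100 ≈ 1441.
Year 2013: gap = -2.0 × (9.67 - 5.19) = -8.96%, loss ≈ 14919 × 8.96/100 ≈ 1337.
Total lost output = 707 + 1074 + 1441 + 1337 = 4559 billion.

€4,559 billion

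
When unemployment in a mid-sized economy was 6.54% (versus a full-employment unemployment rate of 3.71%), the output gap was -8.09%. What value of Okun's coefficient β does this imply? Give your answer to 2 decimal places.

Okun's law: output gap = -β × (u - u*).
-8.09 = -β × (6.54 - 3.71) = -β × 2.83, so β = 8.09/2.83 = 2.86.

β ≈ 2.86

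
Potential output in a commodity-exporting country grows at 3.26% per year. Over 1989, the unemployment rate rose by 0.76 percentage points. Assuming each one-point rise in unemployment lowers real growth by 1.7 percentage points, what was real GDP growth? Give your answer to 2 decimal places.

Growth-rate Okun's law: g_Y = g_Y* - β × Δu.
g_Y = 3.26 - 1.7 × (0.76) = 3.26 - 1.292 = 1.968%, i.e. 1.97% to 2 d.p.

1.97%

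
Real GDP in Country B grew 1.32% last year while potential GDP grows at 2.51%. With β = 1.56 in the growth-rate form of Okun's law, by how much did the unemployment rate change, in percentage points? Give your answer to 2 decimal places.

Growth-rate Okun's law: g_Y = g_Y* - β × Δu, so Δu = (g_Y* - g_Y)/β.
Δu = (2.51 - 1.32)/1.56 = 1.19/1.56 = 0.76 percentage points.

0.76 percentage points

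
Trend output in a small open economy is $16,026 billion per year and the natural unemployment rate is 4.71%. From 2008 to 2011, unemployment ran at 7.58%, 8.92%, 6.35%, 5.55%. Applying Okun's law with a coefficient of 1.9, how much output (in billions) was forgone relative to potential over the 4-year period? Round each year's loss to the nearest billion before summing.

$2,911 billion

Year 2008: gap = -1.9 × (7.58 - 4.71) = -5.453%, loss ≈ 16026 × 5.453/100 ≈ 874.
Year 2009: gap = -1.9 × (8.92 - 4.71) = -7.999%, loss ≈ 16026 × 7.999/100 ≈ 1282.
Year 2010: gap = -1.9 × (6.35 - 4.71) = -3.116%, loss ≈ 16026 × 3.116/100 ≈ 499.
Year 2011: gap = -1.9 × (5.55 - 4.71) = -1.596%, loss ≈ 16026 × 1.596/100 ≈ 256.
Total lost output = 874 + 1282 + 499 + 256 = 2911 billion.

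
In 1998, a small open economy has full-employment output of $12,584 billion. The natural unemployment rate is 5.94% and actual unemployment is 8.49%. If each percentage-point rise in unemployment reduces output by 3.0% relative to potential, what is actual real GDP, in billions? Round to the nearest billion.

$11,621 billion

Unemployment gap = 8.49 - 5.94 = 2.55 points, so the output gap is -3 × 2.55 = -7.65%.
Actual GDP = 12584 × (1 - 7.65/100) = 12584 × 0.9235 ≈ 11621 billion.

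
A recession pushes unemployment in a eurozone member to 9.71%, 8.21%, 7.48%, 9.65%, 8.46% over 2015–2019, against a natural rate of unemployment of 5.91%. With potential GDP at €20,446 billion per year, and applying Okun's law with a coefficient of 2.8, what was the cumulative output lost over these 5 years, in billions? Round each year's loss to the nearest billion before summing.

€7,992 billion

Year 2015: gap = -2.8 × (9.71 - 5.91) = -10.64%, loss ≈ 20446 × 10.64/100 ≈ 2175.
Year 2016: gap = -2.8 × (8.21 - 5.91) = -6.44%, loss ≈ 20446 × 6.44/100 ≈ 1317.
Year 2017: gap = -2.8 × (7.48 - 5.91) = -4.396%, loss ≈ 20446 × 4.396/100 ≈ 899.
Year 2018: gap = -2.8 × (9.65 - 5.91) = -10.472%, loss ≈ 20446 × 10.472/100 ≈ 2141.
Year 2019: gap = -2.8 × (8.46 - 5.91) = -7.14%, loss ≈ 20446 × 7.14/100 ≈ 1460.
Total lost output = 2175 + 1317 + 899 + 2141 + 1460 = 7992 billion.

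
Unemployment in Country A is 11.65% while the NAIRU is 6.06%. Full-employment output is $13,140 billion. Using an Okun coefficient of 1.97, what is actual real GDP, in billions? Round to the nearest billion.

$11,693 billion

Unemployment gap = 11.65 - 6.06 = 5.59 points, so the output gap is -1.97 × 5.59 = -11.0123%.
Actual GDP = 13140 × (1 - 11.0123/100) = 13140 × 0.889877 ≈ 11693 billion.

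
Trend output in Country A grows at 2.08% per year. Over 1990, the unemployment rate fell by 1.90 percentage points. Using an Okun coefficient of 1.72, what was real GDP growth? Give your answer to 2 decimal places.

Growth-rate Okun's law: g_Y = g_Y* - β × Δu.
g_Y = 2.08 - 1.72 × (-1.90) = 2.08 + 3.268 = 5.348%, i.e. 5.35% to 2 d.p.

5.35%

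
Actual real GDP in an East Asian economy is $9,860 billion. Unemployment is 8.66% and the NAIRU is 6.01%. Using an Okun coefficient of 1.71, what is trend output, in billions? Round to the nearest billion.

Unemployment gap = 8.66 - 6.01 = 2.65 points, so output gap = -1.71 × 2.65 = -4.5315%.
Since Y = Y* × (1 + gap/100), Y* = 9860/0.954685 ≈ 10328 billion.

$10,328 billion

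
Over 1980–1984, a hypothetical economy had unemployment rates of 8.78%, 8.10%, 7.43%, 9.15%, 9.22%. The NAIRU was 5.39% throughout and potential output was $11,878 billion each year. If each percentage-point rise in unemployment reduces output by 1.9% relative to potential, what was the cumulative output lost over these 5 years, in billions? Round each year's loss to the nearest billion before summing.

Year 1980: gap = -1.9 × (8.78 - 5.39) = -6.441%, loss ≈ 11878 × 6.441/100 ≈ 765.
Year 1981: gap = -1.9 × (8.1 - 5.39) = -5.149%, loss ≈ 11878 × 5.149/100 ≈ 612.
Year 1982: gap = -1.9 × (7.43 - 5.39) = -3.876%, loss ≈ 11878 × 3.876/100 ≈ 460.
Year 1983: gap = -1.9 × (9.15 - 5.39) = -7.144%, loss ≈ 11878 × 7.144/100 ≈ 849.
Year 1984: gap = -1.9 × (9.22 - 5.39) = -7.277%, loss ≈ 11878 × 7.277/100 ≈ 864.
Total lost output = 765 + 612 + 460 + 849 + 864 = 3550 billion.

$3,550 billion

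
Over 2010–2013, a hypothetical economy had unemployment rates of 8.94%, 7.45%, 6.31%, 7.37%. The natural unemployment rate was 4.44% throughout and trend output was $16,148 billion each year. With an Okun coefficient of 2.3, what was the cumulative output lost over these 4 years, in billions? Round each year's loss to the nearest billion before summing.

$4,572 billion

Year 2010: gap = -2.3 × (8.94 - 4.44) = -10.35%, loss ≈ 16148 × 10.35/100 ≈ 1671.
Year 2011: gap = -2.3 × (7.45 - 4.44) = -6.923%, loss ≈ 16148 × 6.923/100 ≈ 1118.
Year 2012: gap = -2.3 × (6.31 - 4.44) = -4.301%, loss ≈ 16148 × 4.301/100 ≈ 695.
Year 2013: gap = -2.3 × (7.37 - 4.44) = -6.739%, loss ≈ 16148 × 6.739/100 ≈ 1088.
Total lost output = 1671 + 1118 + 695 + 1088 = 4572 billion.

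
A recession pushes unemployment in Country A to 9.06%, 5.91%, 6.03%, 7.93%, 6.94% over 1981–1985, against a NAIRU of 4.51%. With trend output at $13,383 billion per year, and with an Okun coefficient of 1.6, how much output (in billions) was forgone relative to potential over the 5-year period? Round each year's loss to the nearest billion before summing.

Year 1981: gap = -1.6 × (9.06 - 4.51) = -7.28%, loss ≈ 13383 × 7.28/100 ≈ 974.
Year 1982: gap = -1.6 × (5.91 - 4.51) = -2.24%, loss ≈ 13383 × 2.24/100 ≈ 300.
Year 1983: gap = -1.6 × (6.03 - 4.51) = -2.432%, loss ≈ 13383 × 2.432/100 ≈ 325.
Year 1984: gap = -1.6 × (7.93 - 4.51) = -5.472%, loss ≈ 13383 × 5.472/100 ≈ 732.
Year 1985: gap = -1.6 × (6.94 - 4.51) = -3.888%, loss ≈ 13383 × 3.888/100 ≈ 520.
Total lost output = 974 + 300 + 325 + 732 + 520 = 2851 billion.

$2,851 billion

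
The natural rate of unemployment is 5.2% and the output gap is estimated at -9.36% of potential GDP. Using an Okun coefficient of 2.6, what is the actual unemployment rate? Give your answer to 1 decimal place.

From Okun's law, u - u* = -(output gap)/β = -(-9.36)/2.6 = 3.6 points.
So u = 5.2 + 3.6 = 8.8%.

8.8%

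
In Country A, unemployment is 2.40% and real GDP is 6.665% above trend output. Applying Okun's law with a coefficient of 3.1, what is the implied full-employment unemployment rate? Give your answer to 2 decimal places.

From Okun's law, u - u* = -(output gap)/β = -(6.665)/3.1 = -2.15 points.
So u* = 2.4 + 2.15 = 4.55%.

4.55%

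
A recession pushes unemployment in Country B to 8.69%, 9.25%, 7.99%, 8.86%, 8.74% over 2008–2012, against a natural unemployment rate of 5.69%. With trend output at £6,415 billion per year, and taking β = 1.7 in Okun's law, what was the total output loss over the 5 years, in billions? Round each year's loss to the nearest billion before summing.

Year 2008: gap = -1.7 × (8.69 - 5.69) = -5.1%, loss ≈ 6415 × 5.1/100 ≈ 327.
Year 2009: gap = -1.7 × (9.25 - 5.69) = -6.052%, loss ≈ 6415 × 6.052/100 ≈ 388.
Year 2010: gap = -1.7 × (7.99 - 5.69) = -3.91%, loss ≈ 6415 × 3.91/100 ≈ 251.
Year 2011: gap = -1.7 × (8.86 - 5.69) = -5.389%, loss ≈ 6415 × 5.389/100 ≈ 346.
Year 2012: gap = -1.7 × (8.74 - 5.69) = -5.185%, loss ≈ 6415 × 5.185/100 ≈ 333.
Total lost output = 327 + 388 + 251 + 346 + 333 = 1645 billion.

£1,645 billion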